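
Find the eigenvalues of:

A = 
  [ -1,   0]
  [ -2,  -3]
λ = -1, -3

tr(A) = -4, det(A) = 3
Characteristic polynomial: λ² - tr(A)λ + det(A) = λ² + 4λ + 3
λ² + 4λ + 3 = (λ + 3)(λ + 1)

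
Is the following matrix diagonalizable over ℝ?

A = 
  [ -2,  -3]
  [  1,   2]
Yes

tr(A) = 0, det(A) = -1
Characteristic polynomial: λ² - tr(A)λ + det(A) = λ² - 1
λ² - 1 = (λ + 1)(λ - 1)
Eigenvalues: 1, -1
λ=-1: alg. mult. = 1, geom. mult. = 2 - rank(A - (-1)I) = 2 - 1 = 1
λ=1: alg. mult. = 1, geom. mult. = 2 - rank(A - (1)I) = 2 - 1 = 1
Sum of geometric multiplicities equals n, so A has n independent eigenvectors.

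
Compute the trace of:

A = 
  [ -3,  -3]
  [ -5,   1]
-2

tr(A) = -3 + 1 = -2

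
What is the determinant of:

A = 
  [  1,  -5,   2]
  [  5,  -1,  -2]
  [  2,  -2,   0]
Cofactor expansion along row 1:
det(A) = (1)·((-1)(0) - (-2)(-2)) - (-5)·((5)(0) - (-2)(2)) + (2)·((5)(-2) - (-1)(2))
  = (1)(-4) - (-5)(4) + (2)(-8)
  = 0

det(A) = 0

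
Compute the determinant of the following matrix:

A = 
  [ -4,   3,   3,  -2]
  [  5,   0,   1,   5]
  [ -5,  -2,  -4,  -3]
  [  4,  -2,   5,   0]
318

Cofactor expansion along row 1: det(A) = a₁₁M₁₁ - a₁₂M₁₂ + a₁₃M₁₃ - a₁₄M₁₄

M₁₁ = det[[0, 1, 5]; [-2, -4, -3]; [-2, 5, 0]]
  = (0)·((-4)(0) - (-3)(5)) - (1)·((-2)(0) - (-3)(-2)) + (5)·((-2)(5) - (-4)(-2))
  = (0)(15) - (1)(-6) + (5)(-18)
  = -84
M₁₂ = det[[5, 1, 5]; [-5, -4, -3]; [4, 5, 0]]
  = (5)·((-4)(0) - (-3)(5)) - (1)·((-5)(0) - (-3)(4)) + (5)·((-5)(5) - (-4)(4))
  = (5)(15) - (1)(12) + (5)(-9)
  = 18
M₁₃ = det[[5, 0, 5]; [-5, -2, -3]; [4, -2, 0]]
  = (5)·((-2)(0) - (-3)(-2)) - (0)·((-5)(0) - (-3)(4)) + (5)·((-5)(-2) - (-2)(4))
  = (5)(-6) - (0)(12) + (5)(18)
  = 60
M₁₄ = det[[5, 0, 1]; [-5, -2, -4]; [4, -2, 5]]
  = (5)·((-2)(5) - (-4)(-2)) - (0)·((-5)(5) - (-4)(4)) + (1)·((-5)(-2) - (-2)(4))
  = (5)(-18) - (0)(-9) + (1)(18)
  = -72

det(A) = (-4)(-84) - (3)(18) + (3)(60) - (-2)(-72) = 318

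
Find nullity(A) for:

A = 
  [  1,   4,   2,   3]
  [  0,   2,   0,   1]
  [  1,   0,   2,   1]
nullity(A) = 2

Row reduce:
R3 → R3 - (1)·R1
R3 → R3 + (2)·R2
REF = 
  [  1,   4,   2,   3]
  [  0,   2,   0,   1]
  [  0,   0,   0,   0]
Pivot columns: 1, 2 → 2 pivots.
rank(A) = 2, so nullity(A) = 4 - 2 = 2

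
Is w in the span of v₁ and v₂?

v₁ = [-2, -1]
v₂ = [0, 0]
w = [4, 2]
Yes

Form the augmented matrix and row-reduce:
[v₁|v₂|w] = 
  [ -2,   0,   4]
  [ -1,   0,   2]
R2 → R2 - (1/2)·R1
REF = 
  [ -2,   0,   4]
  [  0,   0,   0]

No row of the form [0 0 | nonzero], so the system is consistent. Back-substitution gives c₁ = -2, c₂ = 0: w = (-2)·v₁ + (0)·v₂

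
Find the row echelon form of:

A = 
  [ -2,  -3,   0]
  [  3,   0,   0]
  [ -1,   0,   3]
Row operations:
R2 → R2 + (3/2)·R1
R3 → R3 - (1/2)·R1
R3 → R3 + (1/3)·R2

Resulting echelon form:
REF = 
  [  -2,   -3,    0]
  [   0, -9/2,    0]
  [   0,    0,    3]

Rank = 3 (number of non-zero pivot rows).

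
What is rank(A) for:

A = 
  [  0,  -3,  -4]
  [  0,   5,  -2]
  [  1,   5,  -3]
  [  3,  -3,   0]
rank(A) = 3

Row reduce:
Swap R1 ↔ R3
R4 → R4 - (3)·R1
R3 → R3 + (3/5)·R2
R4 → R4 + (18/5)·R2
R4 → R4 + (9/26)·R3
REF = 
  [    1,     5,    -3]
  [    0,     5,    -2]
  [    0,     0, -26/5]
  [    0,     0,     0]
Pivot columns: 1, 2, 3 → 3 pivots.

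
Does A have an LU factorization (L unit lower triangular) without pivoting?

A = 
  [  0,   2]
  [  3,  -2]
No.
A[1,1] = 0 but A[2,1] = 3 ≠ 0. Any LU with L unit lower triangular has (LU)[1,1] = U[1,1] and (LU)[2,1] = L[2,1]·U[1,1]; matching A forces U[1,1] = 0, which then forces (LU)[2,1] = 0 ≠ 3. A row swap (pivoting) is required.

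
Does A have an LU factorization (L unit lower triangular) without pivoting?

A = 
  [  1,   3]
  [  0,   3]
Yes.
A[1,1] = 1 ≠ 0, so Gaussian elimination proceeds without a row swap: multiplier ℓ₂₁ = (0)/(1) = 0, and U[2,2] = 3 - (0)(3) = 3.
L = 
  [  1,   0]
  [  0,   1]
U = 
  [  1,   3]
  [  0,   3]
Check row 2 of LU: [(0)(1), (0)(3) + 3] = [0, 3] = row 2 of A ✓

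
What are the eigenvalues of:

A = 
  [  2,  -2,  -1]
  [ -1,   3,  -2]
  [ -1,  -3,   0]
Characteristic polynomial: det(λI - A) = λ³ - 5λ² - 3λ + 22
Testing integer divisors of the constant term: p(-2) = 0, so (λ + 2) is a factor:
p(λ) = (λ + 2)(λ² - 7λ + 11)
λ² - 7λ + 11 = 0  ⇒  λ = (7 ± √((-7)² - 4·(11)))/2 = (7 ± √(5))/2
  = (7 + √5)/2,  (7 - √5)/2

λ = -2, (7 + √5)/2, (7 - √5)/2  (≈ -2, 4.618, 2.382)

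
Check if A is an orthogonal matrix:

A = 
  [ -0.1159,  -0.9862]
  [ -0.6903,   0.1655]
No

AᵀA = 
  [  0.4899,   0.0001]
  [  0.0001,   1]
≠ I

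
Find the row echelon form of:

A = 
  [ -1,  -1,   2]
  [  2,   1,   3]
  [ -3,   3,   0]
Row operations:
R2 → R2 + (2)·R1
R3 → R3 - (3)·R1
R3 → R3 + (6)·R2

Resulting echelon form:
REF = 
  [ -1,  -1,   2]
  [  0,  -1,   7]
  [  0,   0,  36]

Rank = 3 (number of non-zero pivot rows).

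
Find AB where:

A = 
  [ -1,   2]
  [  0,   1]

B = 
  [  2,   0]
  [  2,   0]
AB = 
  [  2,   0]
  [  2,   0]

A is 2×2 and B is 2×2, so AB is 2×2. Each entry is (row of A)·(column of B):
AB[1,1] = (-1)(2) + (2)(2) = 2
AB[1,2] = (-1)(0) + (2)(0) = 0
AB[2,1] = (0)(2) + (1)(2) = 2
AB[2,2] = (0)(0) + (1)(0) = 0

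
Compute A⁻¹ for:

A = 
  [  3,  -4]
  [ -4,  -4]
det(A) = (3)(-4) - (-4)(-4) = -28
For a 2×2 matrix, A⁻¹ = (1/det(A)) · [[d, -b], [-c, a]]
    = (-1/28) · [[-4, 4], [4, 3]]

A⁻¹ = 
  [  1/7,  -1/7]
  [ -1/7, -3/28]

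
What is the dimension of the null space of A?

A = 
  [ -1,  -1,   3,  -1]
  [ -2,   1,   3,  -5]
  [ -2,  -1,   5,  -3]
nullity(A) = 2

Row reduce:
R2 → R2 - (2)·R1
R3 → R3 - (2)·R1
R3 → R3 - (1/3)·R2
REF = 
  [ -1,  -1,   3,  -1]
  [  0,   3,  -3,  -3]
  [  0,   0,   0,   0]
Pivot columns: 1, 2 → 2 pivots.
rank(A) = 2, so nullity(A) = 4 - 2 = 2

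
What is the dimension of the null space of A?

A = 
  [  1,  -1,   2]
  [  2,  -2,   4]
nullity(A) = 2

Row reduce:
R2 → R2 - (2)·R1
REF = 
  [  1,  -1,   2]
  [  0,   0,   0]
Pivot columns: 1 → 1 pivot.
rank(A) = 1, so nullity(A) = 3 - 1 = 2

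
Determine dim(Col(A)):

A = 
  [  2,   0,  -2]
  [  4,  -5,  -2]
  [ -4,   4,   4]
dim(Col(A)) = 3

Row reduce:
R2 → R2 - (2)·R1
R3 → R3 + (2)·R1
R3 → R3 + (4/5)·R2
REF = 
  [  2,   0,  -2]
  [  0,  -5,   2]
  [  0,   0, 8/5]
Pivot columns: 1, 2, 3 → 3 pivots.
dim(Col(A)) = number of pivot columns = 3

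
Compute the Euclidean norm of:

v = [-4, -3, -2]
5.385

||v||₂ = √((-4)² + (-3)² + (-2)²) = √29 = 5.385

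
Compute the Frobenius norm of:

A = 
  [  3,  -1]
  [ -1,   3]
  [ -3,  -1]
||A||_F = 5.477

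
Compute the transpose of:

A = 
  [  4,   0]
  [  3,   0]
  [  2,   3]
Aᵀ = 
  [  4,   3,   2]
  [  0,   0,   3]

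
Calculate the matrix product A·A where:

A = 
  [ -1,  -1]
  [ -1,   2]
A² = A·A:
A²[1,1] = (-1)(-1) + (-1)(-1) = 2
A²[1,2] = (-1)(-1) + (-1)(2) = -1
A²[2,1] = (-1)(-1) + (2)(-1) = -1
A²[2,2] = (-1)(-1) + (2)(2) = 5
A² = 
  [  2,  -1]
  [ -1,   5]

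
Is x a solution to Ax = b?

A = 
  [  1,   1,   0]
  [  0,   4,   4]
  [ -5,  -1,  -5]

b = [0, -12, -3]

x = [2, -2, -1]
Yes

Ax = [0, -12, -3] = b ✓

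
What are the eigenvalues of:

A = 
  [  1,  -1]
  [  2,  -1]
λ = i, -i  (≈ 0 + 1i, 0 - 1i)

tr(A) = 0, det(A) = 1
Characteristic polynomial: λ² - tr(A)λ + det(A) = λ² + 1
λ² + 1 = 0  ⇒  λ = (0 ± √((0)² - 4·(1)))/2 = (0 ± √(-4))/2
  = i,  -i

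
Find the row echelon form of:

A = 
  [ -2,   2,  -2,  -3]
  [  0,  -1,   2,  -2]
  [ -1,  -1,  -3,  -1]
Row operations:
R3 → R3 - (1/2)·R1
R3 → R3 - (2)·R2

Resulting echelon form:
REF = 
  [ -2,   2,  -2,  -3]
  [  0,  -1,   2,  -2]
  [  0,   0,  -6, 9/2]

Rank = 3 (number of non-zero pivot rows).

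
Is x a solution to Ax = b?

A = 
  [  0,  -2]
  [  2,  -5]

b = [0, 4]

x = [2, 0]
Yes

Ax = [0, 4] = b ✓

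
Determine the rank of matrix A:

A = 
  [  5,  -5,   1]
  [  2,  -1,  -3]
Row reduce:
R2 → R2 - (2/5)·R1
REF = 
  [    5,    -5,     1]
  [    0,     1, -17/5]
Pivot columns: 1, 2 → 2 pivots.

rank(A) = 2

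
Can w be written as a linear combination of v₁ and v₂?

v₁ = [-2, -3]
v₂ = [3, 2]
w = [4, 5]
Yes

Form the augmented matrix and row-reduce:
[v₁|v₂|w] = 
  [ -2,   3,   4]
  [ -3,   2,   5]
R2 → R2 - (3/2)·R1
REF = 
  [  -2,    3,    4]
  [   0, -5/2,   -1]

No row of the form [0 0 | nonzero], so the system is consistent. Back-substitution gives c₁ = -7/5, c₂ = 2/5: w = (-7/5)·v₁ + (2/5)·v₂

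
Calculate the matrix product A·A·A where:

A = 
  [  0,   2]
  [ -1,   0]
A^3 = 
  [  0,  -4]
  [  2,   0]

A² = A·A:
A²[1,1] = (0)(0) + (2)(-1) = -2
A²[1,2] = (0)(2) + (2)(0) = 0
A²[2,1] = (-1)(0) + (0)(-1) = 0
A²[2,2] = (-1)(2) + (0)(0) = -2
A² = 
  [ -2,   0]
  [  0,  -2]

A^3 = A^2·A:
A^3[1,1] = (-2)(0) + (0)(-1) = 0
A^3[1,2] = (-2)(2) + (0)(0) = -4
A^3[2,1] = (0)(0) + (-2)(-1) = 2
A^3[2,2] = (0)(2) + (-2)(0) = 0
A^3 = 
  [  0,  -4]
  [  2,   0]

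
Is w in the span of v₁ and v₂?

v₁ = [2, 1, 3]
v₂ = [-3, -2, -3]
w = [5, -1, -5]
No

Form the augmented matrix and row-reduce:
[v₁|v₂|w] = 
  [  2,  -3,   5]
  [  1,  -2,  -1]
  [  3,  -3,  -5]
R2 → R2 - (1/2)·R1
R3 → R3 - (3/2)·R1
R3 → R3 + (3)·R2
REF = 
  [   2,   -3,    5]
  [   0, -1/2, -7/2]
  [   0,    0,  -23]

Row 3 reads [0 0 | -23], i.e. 0 = -23, so the system is inconsistent and w ∉ span{v₁, v₂}.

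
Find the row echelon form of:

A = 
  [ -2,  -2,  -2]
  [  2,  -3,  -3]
Row operations:
R2 → R2 + (1)·R1

Resulting echelon form:
REF = 
  [ -2,  -2,  -2]
  [  0,  -5,  -5]

Rank = 2 (number of non-zero pivot rows).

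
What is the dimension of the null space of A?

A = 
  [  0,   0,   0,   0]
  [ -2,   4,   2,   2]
nullity(A) = 3

Row reduce:
Swap R1 ↔ R2
REF = 
  [ -2,   4,   2,   2]
  [  0,   0,   0,   0]
Pivot columns: 1 → 1 pivot.
rank(A) = 1, so nullity(A) = 4 - 1 = 3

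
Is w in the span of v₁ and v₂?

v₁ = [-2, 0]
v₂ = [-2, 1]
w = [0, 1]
Yes

Form the augmented matrix and row-reduce:
[v₁|v₂|w] = 
  [ -2,  -2,   0]
  [  0,   1,   1]
(already in echelon form — no row operations needed)

No row of the form [0 0 | nonzero], so the system is consistent. Back-substitution gives c₁ = -1, c₂ = 1: w = (-1)·v₁ + (1)·v₂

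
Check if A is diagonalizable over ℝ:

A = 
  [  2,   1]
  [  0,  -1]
Yes

tr(A) = 1, det(A) = -2
Characteristic polynomial: λ² - tr(A)λ + det(A) = λ² - λ - 2
λ² - λ - 2 = (λ + 1)(λ - 2)
Eigenvalues: 2, -1
λ=-1: alg. mult. = 1, geom. mult. = 2 - rank(A - (-1)I) = 2 - 1 = 1
λ=2: alg. mult. = 1, geom. mult. = 2 - rank(A - (2)I) = 2 - 1 = 1
Sum of geometric multiplicities equals n, so A has n independent eigenvectors.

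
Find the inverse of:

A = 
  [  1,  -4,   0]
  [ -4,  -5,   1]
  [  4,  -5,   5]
det(A) = (1)·((-5)(5) - (1)(-5)) - (-4)·((-4)(5) - (1)(4)) + (0)·((-4)(-5) - (-5)(4))
  = (1)(-20) - (-4)(-24) + (0)(40)
  = -116
det(A) = -116 ≠ 0, so A is invertible.

Cofactors Cᵢⱼ = (-1)ⁱ⁺ʲ·Mᵢⱼ:
C = 
  [-20,  24,  40]
  [ 20,   5, -11]
  [ -4,  -1, -21]

adj(A) = Cᵀ:
adj(A) = 
  [-20,  20,  -4]
  [ 24,   5,  -1]
  [ 40, -11, -21]

A⁻¹ = (-1/116) · adj(A):
A⁻¹ = 
  [  5/29,  -5/29,   1/29]
  [ -6/29, -5/116,  1/116]
  [-10/29, 11/116, 21/116]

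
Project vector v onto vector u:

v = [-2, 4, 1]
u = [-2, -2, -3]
proj_u(v) = [14/17, 14/17, 21/17]

v·u = (-2)(-2) + (4)(-2) + (1)(-3) = -7
u·u = (-2)² + (-2)² + (-3)² = 17
proj_u(v) = (v·u / u·u) × u = (-7/17) × u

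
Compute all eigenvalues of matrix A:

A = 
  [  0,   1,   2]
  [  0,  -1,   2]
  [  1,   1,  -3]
λ = -1, 1, -4

Characteristic polynomial: det(λI - A) = λ³ + 4λ² - λ - 4
Testing integer divisors of the constant term: p(-1) = 0, so (λ + 1) is a factor:
p(λ) = (λ + 1)(λ² + 3λ - 4)
λ² + 3λ - 4 = (λ + 4)(λ - 1)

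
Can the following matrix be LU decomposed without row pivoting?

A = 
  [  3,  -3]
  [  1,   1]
Yes.
A[1,1] = 3 ≠ 0, so Gaussian elimination proceeds without a row swap: multiplier ℓ₂₁ = (1)/(3) = 1/3, and U[2,2] = 1 - (1/3)(-3) = 2.
L = 
  [  1,   0]
  [1/3,   1]
U = 
  [  3,  -3]
  [  0,   2]
Check row 2 of LU: [(1/3)(3), (1/3)(-3) + 2] = [1, 1] = row 2 of A ✓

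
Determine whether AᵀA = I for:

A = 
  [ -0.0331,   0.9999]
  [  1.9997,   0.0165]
No

AᵀA = 
  [  3.9999,  -0.0001]
  [ -0.0001,   1.0001]
≠ I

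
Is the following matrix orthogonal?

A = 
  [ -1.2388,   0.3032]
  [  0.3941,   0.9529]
No

AᵀA = 
  [  1.6899,  -0.0001]
  [ -0.0001,   0.9999]
≠ I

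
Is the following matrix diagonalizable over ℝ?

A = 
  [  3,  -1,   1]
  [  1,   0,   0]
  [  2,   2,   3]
No

Characteristic polynomial: det(λI - A) = λ³ - 6λ² + 8λ - 5
By the rational root theorem any rational root is an integer dividing 5; none of those is a root, so p(λ) has no rational roots and hence (being an irreducible cubic) no repeated roots.
Discriminant of the cubic: Δ = -419
Δ < 0 ⇒ one real eigenvalue and a complex-conjugate pair: λ ≈ 4.457, 0.7717 + 0.7256i, 0.7717 - 0.7256i
Has complex eigenvalues (not diagonalizable over ℝ).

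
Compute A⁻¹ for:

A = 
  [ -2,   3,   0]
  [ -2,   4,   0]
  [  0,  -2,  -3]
det(A) = (-2)·((4)(-3) - (0)(-2)) - (3)·((-2)(-3) - (0)(0)) + (0)·((-2)(-2) - (4)(0))
  = (-2)(-12) - (3)(6) + (0)(4)
  = 6
det(A) = 6 ≠ 0, so A is invertible.

Cofactors Cᵢⱼ = (-1)ⁱ⁺ʲ·Mᵢⱼ:
C = 
  [-12,  -6,   4]
  [  9,   6,  -4]
  [  0,   0,  -2]

adj(A) = Cᵀ:
adj(A) = 
  [-12,   9,   0]
  [ -6,   6,   0]
  [  4,  -4,  -2]

A⁻¹ = (1/6) · adj(A):
A⁻¹ = 
  [  -2,  3/2,    0]
  [  -1,    1,    0]
  [ 2/3, -2/3, -1/3]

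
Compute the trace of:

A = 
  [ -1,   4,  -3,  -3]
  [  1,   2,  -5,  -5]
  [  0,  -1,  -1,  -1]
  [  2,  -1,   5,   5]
5

tr(A) = -1 + 2 + -1 + 5 = 5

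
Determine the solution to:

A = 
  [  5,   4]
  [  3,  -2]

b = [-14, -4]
Row reduce the augmented matrix [A|b]:
R2 → R2 - (3/5)·R1
REF = 
  [    5,     4,   -14]
  [    0, -22/5,  22/5]

Back-substitution:
x₂ = (22/5) / (-22/5) = -1
x₁ = (-14 - (4)(-1)) / 5 = -2

x = [-2, -1]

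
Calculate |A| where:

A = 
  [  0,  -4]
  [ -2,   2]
-8

For a 2×2 matrix, det = ad - bc = (0)(2) - (-4)(-2) = -8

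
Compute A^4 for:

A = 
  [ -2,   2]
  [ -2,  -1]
A² = A·A:
A²[1,1] = (-2)(-2) + (2)(-2) = 0
A²[1,2] = (-2)(2) + (2)(-1) = -6
A²[2,1] = (-2)(-2) + (-1)(-2) = 6
A²[2,2] = (-2)(2) + (-1)(-1) = -3
A² = 
  [  0,  -6]
  [  6,  -3]

A^3 = A^2·A:
A^3[1,1] = (0)(-2) + (-6)(-2) = 12
A^3[1,2] = (0)(2) + (-6)(-1) = 6
A^3[2,1] = (6)(-2) + (-3)(-2) = -6
A^3[2,2] = (6)(2) + (-3)(-1) = 15
A^3 = 
  [ 12,   6]
  [ -6,  15]

A^4 = A^3·A:
A^4[1,1] = (12)(-2) + (6)(-2) = -36
A^4[1,2] = (12)(2) + (6)(-1) = 18
A^4[2,1] = (-6)(-2) + (15)(-2) = -18
A^4[2,2] = (-6)(2) + (15)(-1) = -27
A^4 = 
  [-36,  18]
  [-18, -27]

Therefore
A^4 = 
  [-36,  18]
  [-18, -27]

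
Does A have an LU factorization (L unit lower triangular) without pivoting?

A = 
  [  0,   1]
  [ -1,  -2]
No.
A[1,1] = 0 but A[2,1] = -1 ≠ 0. Any LU with L unit lower triangular has (LU)[1,1] = U[1,1] and (LU)[2,1] = L[2,1]·U[1,1]; matching A forces U[1,1] = 0, which then forces (LU)[2,1] = 0 ≠ -1. A row swap (pivoting) is required.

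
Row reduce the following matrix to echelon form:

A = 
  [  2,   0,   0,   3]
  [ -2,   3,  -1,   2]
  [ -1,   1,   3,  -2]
Row operations:
R2 → R2 + (1)·R1
R3 → R3 + (1/2)·R1
R3 → R3 - (1/3)·R2

Resulting echelon form:
REF = 
  [    2,     0,     0,     3]
  [    0,     3,    -1,     5]
  [    0,     0,  10/3, -13/6]

Rank = 3 (number of non-zero pivot rows).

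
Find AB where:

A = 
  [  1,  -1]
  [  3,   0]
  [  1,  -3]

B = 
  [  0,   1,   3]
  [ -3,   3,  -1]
A is 3×2 and B is 2×3, so AB is 3×3. Each entry is (row of A)·(column of B):
AB[1,1] = (1)(0) + (-1)(-3) = 3
AB[1,2] = (1)(1) + (-1)(3) = -2
AB[1,3] = (1)(3) + (-1)(-1) = 4
AB[2,1] = (3)(0) + (0)(-3) = 0
AB[2,2] = (3)(1) + (0)(3) = 3
AB[2,3] = (3)(3) + (0)(-1) = 9
AB[3,1] = (1)(0) + (-3)(-3) = 9
AB[3,2] = (1)(1) + (-3)(3) = -8
AB[3,3] = (1)(3) + (-3)(-1) = 6

AB = 
  [  3,  -2,   4]
  [  0,   3,   9]
  [  9,  -8,   6]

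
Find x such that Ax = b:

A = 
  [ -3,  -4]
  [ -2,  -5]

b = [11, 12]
x = [-1, -2]

Row reduce the augmented matrix [A|b]:
R2 → R2 - (2/3)·R1
REF = 
  [  -3,   -4,   11]
  [   0, -7/3, 14/3]

Back-substitution:
x₂ = (14/3) / (-7/3) = -2
x₁ = (11 - (-4)(-2)) / (-3) = -1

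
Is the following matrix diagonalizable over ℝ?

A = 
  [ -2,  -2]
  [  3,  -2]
No

tr(A) = -4, det(A) = 10
Characteristic polynomial: λ² - tr(A)λ + det(A) = λ² + 4λ + 10
λ² + 4λ + 10 = 0  ⇒  λ = (-4 ± √((4)² - 4·(10)))/2 = (-4 ± √(-24))/2
  = -2 + i√6,  -2 - i√6
Eigenvalues: -2 + i√6, -2 - i√6  (≈ -2 + 2.449i, -2 - 2.449i)
Has complex eigenvalues (not diagonalizable over ℝ).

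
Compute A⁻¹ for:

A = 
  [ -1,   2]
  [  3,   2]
det(A) = (-1)(2) - (2)(3) = -8
For a 2×2 matrix, A⁻¹ = (1/det(A)) · [[d, -b], [-c, a]]
    = (-1/8) · [[2, -2], [-3, -1]]

A⁻¹ = 
  [-1/4,  1/4]
  [ 3/8,  1/8]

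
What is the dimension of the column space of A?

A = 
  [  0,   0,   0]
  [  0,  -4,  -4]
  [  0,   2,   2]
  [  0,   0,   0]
dim(Col(A)) = 1

Row reduce:
Swap R1 ↔ R2
R3 → R3 + (1/2)·R1
REF = 
  [  0,  -4,  -4]
  [  0,   0,   0]
  [  0,   0,   0]
  [  0,   0,   0]
Pivot columns: 2 → 1 pivot.
dim(Col(A)) = number of pivot columns = 1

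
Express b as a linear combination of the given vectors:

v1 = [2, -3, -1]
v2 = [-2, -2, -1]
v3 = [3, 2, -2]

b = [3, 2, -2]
c1 = 0, c2 = 0, c3 = 1

b = 0·v1 + 0·v2 + 1·v3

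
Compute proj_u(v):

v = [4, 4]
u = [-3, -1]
v·u = (4)(-3) + (4)(-1) = -16
u·u = (-3)² + (-1)² = 10
proj_u(v) = (v·u / u·u) × u = (-16/10) × u = (-8/5) × u

proj_u(v) = [24/5, 8/5]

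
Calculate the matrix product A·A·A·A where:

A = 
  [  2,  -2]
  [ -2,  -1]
A^4 = 
  [ 68, -26]
  [-26,  29]

A² = A·A:
A²[1,1] = (2)(2) + (-2)(-2) = 8
A²[1,2] = (2)(-2) + (-2)(-1) = -2
A²[2,1] = (-2)(2) + (-1)(-2) = -2
A²[2,2] = (-2)(-2) + (-1)(-1) = 5
A² = 
  [  8,  -2]
  [ -2,   5]

A^3 = A^2·A:
A^3[1,1] = (8)(2) + (-2)(-2) = 20
A^3[1,2] = (8)(-2) + (-2)(-1) = -14
A^3[2,1] = (-2)(2) + (5)(-2) = -14
A^3[2,2] = (-2)(-2) + (5)(-1) = -1
A^3 = 
  [ 20, -14]
  [-14,  -1]

A^4 = A^3·A:
A^4[1,1] = (20)(2) + (-14)(-2) = 68
A^4[1,2] = (20)(-2) + (-14)(-1) = -26
A^4[2,1] = (-14)(2) + (-1)(-2) = -26
A^4[2,2] = (-14)(-2) + (-1)(-1) = 29
A^4 = 
  [ 68, -26]
  [-26,  29]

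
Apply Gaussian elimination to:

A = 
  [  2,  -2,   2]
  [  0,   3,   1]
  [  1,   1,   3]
Row operations:
R3 → R3 - (1/2)·R1
R3 → R3 - (2/3)·R2

Resulting echelon form:
REF = 
  [  2,  -2,   2]
  [  0,   3,   1]
  [  0,   0, 4/3]

Rank = 3 (number of non-zero pivot rows).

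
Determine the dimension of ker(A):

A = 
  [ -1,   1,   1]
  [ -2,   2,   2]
nullity(A) = 2

Row reduce:
R2 → R2 - (2)·R1
REF = 
  [ -1,   1,   1]
  [  0,   0,   0]
Pivot columns: 1 → 1 pivot.
rank(A) = 1, so nullity(A) = 3 - 1 = 2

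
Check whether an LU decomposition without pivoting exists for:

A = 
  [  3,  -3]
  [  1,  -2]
Yes.
A[1,1] = 3 ≠ 0, so Gaussian elimination proceeds without a row swap: multiplier ℓ₂₁ = (1)/(3) = 1/3, and U[2,2] = -2 - (1/3)(-3) = -1.
L = 
  [  1,   0]
  [1/3,   1]
U = 
  [  3,  -3]
  [  0,  -1]
Check row 2 of LU: [(1/3)(3), (1/3)(-3) + (-1)] = [1, -2] = row 2 of A ✓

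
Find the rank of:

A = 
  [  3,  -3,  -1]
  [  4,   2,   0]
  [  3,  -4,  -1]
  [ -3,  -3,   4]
rank(A) = 3

Row reduce:
R2 → R2 - (4/3)·R1
R3 → R3 - (1)·R1
R4 → R4 + (1)·R1
R3 → R3 + (1/6)·R2
R4 → R4 + (1)·R2
R4 → R4 - (39/2)·R3
REF = 
  [  3,  -3,  -1]
  [  0,   6, 4/3]
  [  0,   0, 2/9]
  [  0,   0,   0]
Pivot columns: 1, 2, 3 → 3 pivots.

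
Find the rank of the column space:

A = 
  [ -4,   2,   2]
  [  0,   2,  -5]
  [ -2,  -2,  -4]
dim(Col(A)) = 3

Row reduce:
R3 → R3 - (1/2)·R1
R3 → R3 + (3/2)·R2
REF = 
  [   -4,     2,     2]
  [    0,     2,    -5]
  [    0,     0, -25/2]
Pivot columns: 1, 2, 3 → 3 pivots.
dim(Col(A)) = number of pivot columns = 3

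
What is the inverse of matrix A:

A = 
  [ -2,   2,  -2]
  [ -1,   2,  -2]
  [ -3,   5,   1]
det(A) = (-2)·((2)(1) - (-2)(5)) - (2)·((-1)(1) - (-2)(-3)) + (-2)·((-1)(5) - (2)(-3))
  = (-2)(12) - (2)(-7) + (-2)(1)
  = -12
det(A) = -12 ≠ 0, so A is invertible.

Cofactors Cᵢⱼ = (-1)ⁱ⁺ʲ·Mᵢⱼ:
C = 
  [ 12,   7,   1]
  [-12,  -8,   4]
  [  0,  -2,  -2]

adj(A) = Cᵀ:
adj(A) = 
  [ 12, -12,   0]
  [  7,  -8,  -2]
  [  1,   4,  -2]

A⁻¹ = (-1/12) · adj(A):
A⁻¹ = 
  [   -1,     1,     0]
  [-7/12,   2/3,   1/6]
  [-1/12,  -1/3,   1/6]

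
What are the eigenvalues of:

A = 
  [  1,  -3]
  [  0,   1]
λ = 1, 1

tr(A) = 2, det(A) = 1
Characteristic polynomial: λ² - tr(A)λ + det(A) = λ² - 2λ + 1
λ² - 2λ + 1 = (λ - 1)²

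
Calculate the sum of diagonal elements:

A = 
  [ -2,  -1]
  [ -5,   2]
0

tr(A) = -2 + 2 = 0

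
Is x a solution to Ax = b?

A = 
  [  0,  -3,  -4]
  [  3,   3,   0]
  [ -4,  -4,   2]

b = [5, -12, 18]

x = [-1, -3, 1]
Yes

Ax = [5, -12, 18] = b ✓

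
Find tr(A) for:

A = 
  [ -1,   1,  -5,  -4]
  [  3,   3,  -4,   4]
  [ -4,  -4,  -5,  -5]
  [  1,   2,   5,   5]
2

tr(A) = -1 + 3 + -5 + 5 = 2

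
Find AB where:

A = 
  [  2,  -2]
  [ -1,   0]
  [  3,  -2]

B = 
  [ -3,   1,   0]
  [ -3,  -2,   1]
AB = 
  [  0,   6,  -2]
  [  3,  -1,   0]
  [ -3,   7,  -2]

A is 3×2 and B is 2×3, so AB is 3×3. Each entry is (row of A)·(column of B):
AB[1,1] = (2)(-3) + (-2)(-3) = 0
AB[1,2] = (2)(1) + (-2)(-2) = 6
AB[1,3] = (2)(0) + (-2)(1) = -2
AB[2,1] = (-1)(-3) + (0)(-3) = 3
AB[2,2] = (-1)(1) + (0)(-2) = -1
AB[2,3] = (-1)(0) + (0)(1) = 0
AB[3,1] = (3)(-3) + (-2)(-3) = -3
AB[3,2] = (3)(1) + (-2)(-2) = 7
AB[3,3] = (3)(0) + (-2)(1) = -2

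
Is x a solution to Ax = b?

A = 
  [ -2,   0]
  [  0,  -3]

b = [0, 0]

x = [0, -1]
No

Ax = [0, 3] ≠ b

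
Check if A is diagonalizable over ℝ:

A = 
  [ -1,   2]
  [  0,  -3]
Yes

tr(A) = -4, det(A) = 3
Characteristic polynomial: λ² - tr(A)λ + det(A) = λ² + 4λ + 3
λ² + 4λ + 3 = (λ + 3)(λ + 1)
Eigenvalues: -1, -3
λ=-3: alg. mult. = 1, geom. mult. = 2 - rank(A - (-3)I) = 2 - 1 = 1
λ=-1: alg. mult. = 1, geom. mult. = 2 - rank(A - (-1)I) = 2 - 1 = 1
Sum of geometric multiplicities equals n, so A has n independent eigenvectors.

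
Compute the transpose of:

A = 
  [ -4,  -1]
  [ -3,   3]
Aᵀ = 
  [ -4,  -3]
  [ -1,   3]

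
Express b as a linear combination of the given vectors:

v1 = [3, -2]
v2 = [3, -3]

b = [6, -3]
c1 = 3, c2 = -1

b = 3·v1 + -1·v2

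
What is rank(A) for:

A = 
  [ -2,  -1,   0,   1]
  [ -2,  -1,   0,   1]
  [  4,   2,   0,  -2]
rank(A) = 1

Row reduce:
R2 → R2 - (1)·R1
R3 → R3 + (2)·R1
REF = 
  [ -2,  -1,   0,   1]
  [  0,   0,   0,   0]
  [  0,   0,   0,   0]
Pivot columns: 1 → 1 pivot.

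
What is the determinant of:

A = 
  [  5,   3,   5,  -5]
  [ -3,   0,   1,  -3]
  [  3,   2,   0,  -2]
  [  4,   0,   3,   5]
-96

Cofactor expansion along row 1: det(A) = a₁₁M₁₁ - a₁₂M₁₂ + a₁₃M₁₃ - a₁₄M₁₄

M₁₁ = det[[0, 1, -3]; [2, 0, -2]; [0, 3, 5]]
  = (0)·((0)(5) - (-2)(3)) - (1)·((2)(5) - (-2)(0)) + (-3)·((2)(3) - (0)(0))
  = (0)(6) - (1)(10) + (-3)(6)
  = -28
M₁₂ = det[[-3, 1, -3]; [3, 0, -2]; [4, 3, 5]]
  = (-3)·((0)(5) - (-2)(3)) - (1)·((3)(5) - (-2)(4)) + (-3)·((3)(3) - (0)(4))
  = (-3)(6) - (1)(23) + (-3)(9)
  = -68
M₁₃ = det[[-3, 0, -3]; [3, 2, -2]; [4, 0, 5]]
  = (-3)·((2)(5) - (-2)(0)) - (0)·((3)(5) - (-2)(4)) + (-3)·((3)(0) - (2)(4))
  = (-3)(10) - (0)(23) + (-3)(-8)
  = -6
M₁₄ = det[[-3, 0, 1]; [3, 2, 0]; [4, 0, 3]]
  = (-3)·((2)(3) - (0)(0)) - (0)·((3)(3) - (0)(4)) + (1)·((3)(0) - (2)(4))
  = (-3)(6) - (0)(9) + (1)(-8)
  = -26

det(A) = (5)(-28) - (3)(-68) + (5)(-6) - (-5)(-26) = -96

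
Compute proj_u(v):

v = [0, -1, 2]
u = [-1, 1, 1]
v·u = (0)(-1) + (-1)(1) + (2)(1) = 1
u·u = (-1)² + (1)² + (1)² = 3
proj_u(v) = (v·u / u·u) × u = (1/3) × u

proj_u(v) = [-1/3, 1/3, 1/3]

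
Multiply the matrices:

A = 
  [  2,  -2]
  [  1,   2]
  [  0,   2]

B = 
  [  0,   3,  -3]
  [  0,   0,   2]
A is 3×2 and B is 2×3, so AB is 3×3. Each entry is (row of A)·(column of B):
AB[1,1] = (2)(0) + (-2)(0) = 0
AB[1,2] = (2)(3) + (-2)(0) = 6
AB[1,3] = (2)(-3) + (-2)(2) = -10
AB[2,1] = (1)(0) + (2)(0) = 0
AB[2,2] = (1)(3) + (2)(0) = 3
AB[2,3] = (1)(-3) + (2)(2) = 1
AB[3,1] = (0)(0) + (2)(0) = 0
AB[3,2] = (0)(3) + (2)(0) = 0
AB[3,3] = (0)(-3) + (2)(2) = 4

AB = 
  [  0,   6, -10]
  [  0,   3,   1]
  [  0,   0,   4]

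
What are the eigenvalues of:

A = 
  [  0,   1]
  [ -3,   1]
λ = (1 + i√11)/2, (1 - i√11)/2  (≈ 0.5 + 1.658i, 0.5 - 1.658i)

tr(A) = 1, det(A) = 3
Characteristic polynomial: λ² - tr(A)λ + det(A) = λ² - λ + 3
λ² - λ + 3 = 0  ⇒  λ = (1 ± √((-1)² - 4·(3)))/2 = (1 ± √(-11))/2
  = (1 + i√11)/2,  (1 - i√11)/2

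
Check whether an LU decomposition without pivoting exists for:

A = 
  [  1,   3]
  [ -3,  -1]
Yes.
A[1,1] = 1 ≠ 0, so Gaussian elimination proceeds without a row swap: multiplier ℓ₂₁ = (-3)/(1) = -3, and U[2,2] = -1 - (-3)(3) = 8.
L = 
  [  1,   0]
  [ -3,   1]
U = 
  [  1,   3]
  [  0,   8]
Check row 2 of LU: [(-3)(1), (-3)(3) + 8] = [-3, -1] = row 2 of A ✓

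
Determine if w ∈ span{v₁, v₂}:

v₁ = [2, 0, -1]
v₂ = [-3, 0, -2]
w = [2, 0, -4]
Yes

Form the augmented matrix and row-reduce:
[v₁|v₂|w] = 
  [  2,  -3,   2]
  [  0,   0,   0]
  [ -1,  -2,  -4]
R3 → R3 + (1/2)·R1
Swap R2 ↔ R3
REF = 
  [   2,   -3,    2]
  [   0, -7/2,   -3]
  [   0,    0,    0]

No row of the form [0 0 | nonzero], so the system is consistent. Back-substitution gives c₁ = 16/7, c₂ = 6/7: w = (16/7)·v₁ + (6/7)·v₂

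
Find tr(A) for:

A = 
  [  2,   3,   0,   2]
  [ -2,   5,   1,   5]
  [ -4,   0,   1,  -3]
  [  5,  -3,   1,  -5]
3

tr(A) = 2 + 5 + 1 + -5 = 3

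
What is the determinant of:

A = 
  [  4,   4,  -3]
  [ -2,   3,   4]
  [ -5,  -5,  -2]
-115

Cofactor expansion along row 1:
det(A) = (4)·((3)(-2) - (4)(-5)) - (4)·((-2)(-2) - (4)(-5)) + (-3)·((-2)(-5) - (3)(-5))
  = (4)(14) - (4)(24) + (-3)(25)
  = -115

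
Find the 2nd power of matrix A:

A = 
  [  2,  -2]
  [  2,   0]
A² = A·A:
A²[1,1] = (2)(2) + (-2)(2) = 0
A²[1,2] = (2)(-2) + (-2)(0) = -4
A²[2,1] = (2)(2) + (0)(2) = 4
A²[2,2] = (2)(-2) + (0)(0) = -4
A² = 
  [  0,  -4]
  [  4,  -4]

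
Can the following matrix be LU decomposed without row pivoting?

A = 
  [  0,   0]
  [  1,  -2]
No.
A[1,1] = 0 but A[2,1] = 1 ≠ 0. Any LU with L unit lower triangular has (LU)[1,1] = U[1,1] and (LU)[2,1] = L[2,1]·U[1,1]; matching A forces U[1,1] = 0, which then forces (LU)[2,1] = 0 ≠ 1. A row swap (pivoting) is required.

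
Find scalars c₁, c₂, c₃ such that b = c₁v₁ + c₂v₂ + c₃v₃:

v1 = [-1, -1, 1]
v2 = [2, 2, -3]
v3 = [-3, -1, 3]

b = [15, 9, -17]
c1 = -2, c2 = 2, c3 = -3

b = -2·v1 + 2·v2 + -3·v3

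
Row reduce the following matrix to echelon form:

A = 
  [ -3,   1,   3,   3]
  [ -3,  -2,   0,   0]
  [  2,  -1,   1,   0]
Row operations:
R2 → R2 - (1)·R1
R3 → R3 + (2/3)·R1
R3 → R3 - (1/9)·R2

Resulting echelon form:
REF = 
  [  -3,    1,    3,    3]
  [   0,   -3,   -3,   -3]
  [   0,    0, 10/3,  7/3]

Rank = 3 (number of non-zero pivot rows).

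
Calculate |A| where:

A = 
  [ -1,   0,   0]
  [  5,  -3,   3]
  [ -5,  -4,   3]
Cofactor expansion along row 1:
det(A) = (-1)·((-3)(3) - (3)(-4)) - (0)·((5)(3) - (3)(-5)) + (0)·((5)(-4) - (-3)(-5))
  = (-1)(3) - (0)(30) + (0)(-35)
  = -3

det(A) = -3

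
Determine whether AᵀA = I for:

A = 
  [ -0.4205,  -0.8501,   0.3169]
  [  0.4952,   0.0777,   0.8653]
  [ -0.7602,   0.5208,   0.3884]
Yes

AᵀA = 
  [  0.9999,   0,   0]
  [  0,   0.9999,   0.0001]
  [  0,   0.0001,   1]
≈ I (equal to I up to the 4-dp rounding of the entries)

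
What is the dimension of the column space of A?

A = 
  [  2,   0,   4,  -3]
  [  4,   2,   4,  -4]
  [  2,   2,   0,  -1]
dim(Col(A)) = 2

Row reduce:
R2 → R2 - (2)·R1
R3 → R3 - (1)·R1
R3 → R3 - (1)·R2
REF = 
  [  2,   0,   4,  -3]
  [  0,   2,  -4,   2]
  [  0,   0,   0,   0]
Pivot columns: 1, 2 → 2 pivots.
dim(Col(A)) = number of pivot columns = 2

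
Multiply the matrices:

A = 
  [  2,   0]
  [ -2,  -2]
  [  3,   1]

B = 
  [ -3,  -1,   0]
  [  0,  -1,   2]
A is 3×2 and B is 2×3, so AB is 3×3. Each entry is (row of A)·(column of B):
AB[1,1] = (2)(-3) + (0)(0) = -6
AB[1,2] = (2)(-1) + (0)(-1) = -2
AB[1,3] = (2)(0) + (0)(2) = 0
AB[2,1] = (-2)(-3) + (-2)(0) = 6
AB[2,2] = (-2)(-1) + (-2)(-1) = 4
AB[2,3] = (-2)(0) + (-2)(2) = -4
AB[3,1] = (3)(-3) + (1)(0) = -9
AB[3,2] = (3)(-1) + (1)(-1) = -4
AB[3,3] = (3)(0) + (1)(2) = 2

AB = 
  [ -6,  -2,   0]
  [  6,   4,  -4]
  [ -9,  -4,   2]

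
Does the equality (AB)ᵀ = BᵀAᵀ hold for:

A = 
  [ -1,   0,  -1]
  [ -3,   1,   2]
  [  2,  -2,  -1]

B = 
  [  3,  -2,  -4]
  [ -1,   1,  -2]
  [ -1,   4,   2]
Yes

(AB)ᵀ = 
  [ -2, -12,   9]
  [ -2,  15, -10]
  [  2,  14,  -6]

BᵀAᵀ = 
  [ -2, -12,   9]
  [ -2,  15, -10]
  [  2,  14,  -6]

Both sides are equal — this is the standard identity (AB)ᵀ = BᵀAᵀ, which holds for all A, B.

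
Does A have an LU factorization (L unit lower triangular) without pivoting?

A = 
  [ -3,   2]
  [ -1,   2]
Yes.
A[1,1] = -3 ≠ 0, so Gaussian elimination proceeds without a row swap: multiplier ℓ₂₁ = (-1)/(-3) = 1/3, and U[2,2] = 2 - (1/3)(2) = 4/3.
L = 
  [  1,   0]
  [1/3,   1]
U = 
  [ -3,   2]
  [  0, 4/3]
Check row 2 of LU: [(1/3)(-3), (1/3)(2) + (4/3)] = [-1, 2] = row 2 of A ✓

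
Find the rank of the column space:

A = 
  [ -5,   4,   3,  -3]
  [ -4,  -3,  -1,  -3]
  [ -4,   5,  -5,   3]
Row reduce:
R2 → R2 - (4/5)·R1
R3 → R3 - (4/5)·R1
R3 → R3 + (9/31)·R2
REF = 
  [     -5,       4,       3,      -3]
  [      0,   -31/5,   -17/5,    -3/5]
  [      0,       0, -260/31,  162/31]
Pivot columns: 1, 2, 3 → 3 pivots.
dim(Col(A)) = number of pivot columns = 3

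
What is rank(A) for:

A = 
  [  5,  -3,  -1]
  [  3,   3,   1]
Row reduce:
R2 → R2 - (3/5)·R1
REF = 
  [   5,   -3,   -1]
  [   0, 24/5,  8/5]
Pivot columns: 1, 2 → 2 pivots.

rank(A) = 2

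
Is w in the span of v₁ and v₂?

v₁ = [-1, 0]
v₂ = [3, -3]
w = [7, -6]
Yes

Form the augmented matrix and row-reduce:
[v₁|v₂|w] = 
  [ -1,   3,   7]
  [  0,  -3,  -6]
(already in echelon form — no row operations needed)

No row of the form [0 0 | nonzero], so the system is consistent. Back-substitution gives c₁ = -1, c₂ = 2: w = (-1)·v₁ + (2)·v₂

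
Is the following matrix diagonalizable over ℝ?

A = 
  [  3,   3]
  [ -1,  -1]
Yes

tr(A) = 2, det(A) = 0
Characteristic polynomial: λ² - tr(A)λ + det(A) = λ² - 2λ
λ² - 2λ = λ(λ - 2)
Eigenvalues: 2, 0
λ=0: alg. mult. = 1, geom. mult. = 2 - rank(A - (0)I) = 2 - 1 = 1
λ=2: alg. mult. = 1, geom. mult. = 2 - rank(A - (2)I) = 2 - 1 = 1
Sum of geometric multiplicities equals n, so A has n independent eigenvectors.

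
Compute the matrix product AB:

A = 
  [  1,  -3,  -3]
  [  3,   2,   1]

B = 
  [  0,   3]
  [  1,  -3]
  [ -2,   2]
A is 2×3 and B is 3×2, so AB is 2×2. Each entry is (row of A)·(column of B):
AB[1,1] = (1)(0) + (-3)(1) + (-3)(-2) = 3
AB[1,2] = (1)(3) + (-3)(-3) + (-3)(2) = 6
AB[2,1] = (3)(0) + (2)(1) + (1)(-2) = 0
AB[2,2] = (3)(3) + (2)(-3) + (1)(2) = 5

AB = 
  [  3,   6]
  [  0,   5]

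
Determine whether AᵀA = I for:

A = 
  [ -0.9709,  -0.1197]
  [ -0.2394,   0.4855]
No

AᵀA = 
  [  1,   0]
  [  0,   0.2500]
≠ I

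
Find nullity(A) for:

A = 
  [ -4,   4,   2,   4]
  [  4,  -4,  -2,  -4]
nullity(A) = 3

Row reduce:
R2 → R2 + (1)·R1
REF = 
  [ -4,   4,   2,   4]
  [  0,   0,   0,   0]
Pivot columns: 1 → 1 pivot.
rank(A) = 1, so nullity(A) = 4 - 1 = 3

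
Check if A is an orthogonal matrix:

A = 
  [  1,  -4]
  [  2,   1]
No

AᵀA = 
  [  5,  -2]
  [ -2,  17]
≠ I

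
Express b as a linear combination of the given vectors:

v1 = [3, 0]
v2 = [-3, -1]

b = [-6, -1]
c1 = -1, c2 = 1

b = -1·v1 + 1·v2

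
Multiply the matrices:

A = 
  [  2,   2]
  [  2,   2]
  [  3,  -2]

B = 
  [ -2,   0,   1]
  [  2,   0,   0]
A is 3×2 and B is 2×3, so AB is 3×3. Each entry is (row of A)·(column of B):
AB[1,1] = (2)(-2) + (2)(2) = 0
AB[1,2] = (2)(0) + (2)(0) = 0
AB[1,3] = (2)(1) + (2)(0) = 2
AB[2,1] = (2)(-2) + (2)(2) = 0
AB[2,2] = (2)(0) + (2)(0) = 0
AB[2,3] = (2)(1) + (2)(0) = 2
AB[3,1] = (3)(-2) + (-2)(2) = -10
AB[3,2] = (3)(0) + (-2)(0) = 0
AB[3,3] = (3)(1) + (-2)(0) = 3

AB = 
  [  0,   0,   2]
  [  0,   0,   2]
  [-10,   0,   3]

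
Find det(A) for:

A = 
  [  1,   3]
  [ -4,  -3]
For a 2×2 matrix, det = ad - bc = (1)(-3) - (3)(-4) = 9

det(A) = 9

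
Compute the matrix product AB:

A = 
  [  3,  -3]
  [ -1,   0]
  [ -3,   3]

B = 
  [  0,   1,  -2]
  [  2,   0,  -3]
AB = 
  [ -6,   3,   3]
  [  0,  -1,   2]
  [  6,  -3,  -3]

A is 3×2 and B is 2×3, so AB is 3×3. Each entry is (row of A)·(column of B):
AB[1,1] = (3)(0) + (-3)(2) = -6
AB[1,2] = (3)(1) + (-3)(0) = 3
AB[1,3] = (3)(-2) + (-3)(-3) = 3
AB[2,1] = (-1)(0) + (0)(2) = 0
AB[2,2] = (-1)(1) + (0)(0) = -1
AB[2,3] = (-1)(-2) + (0)(-3) = 2
AB[3,1] = (-3)(0) + (3)(2) = 6
AB[3,2] = (-3)(1) + (3)(0) = -3
AB[3,3] = (-3)(-2) + (3)(-3) = -3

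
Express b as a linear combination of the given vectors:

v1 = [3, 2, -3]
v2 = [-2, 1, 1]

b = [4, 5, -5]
c1 = 2, c2 = 1

b = 2·v1 + 1·v2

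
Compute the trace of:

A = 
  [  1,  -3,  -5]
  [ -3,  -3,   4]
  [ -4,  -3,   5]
3

tr(A) = 1 + -3 + 5 = 3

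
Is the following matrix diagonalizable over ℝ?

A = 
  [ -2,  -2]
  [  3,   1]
No

tr(A) = -1, det(A) = 4
Characteristic polynomial: λ² - tr(A)λ + det(A) = λ² + λ + 4
λ² + λ + 4 = 0  ⇒  λ = (-1 ± √((1)² - 4·(4)))/2 = (-1 ± √(-15))/2
  = (-1 + i√15)/2,  (-1 - i√15)/2
Eigenvalues: (-1 + i√15)/2, (-1 - i√15)/2  (≈ -0.5 + 1.936i, -0.5 - 1.936i)
Has complex eigenvalues (not diagonalizable over ℝ).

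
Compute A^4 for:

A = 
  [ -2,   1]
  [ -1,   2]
A^4 = 
  [  9,   0]
  [  0,   9]

A² = A·A:
A²[1,1] = (-2)(-2) + (1)(-1) = 3
A²[1,2] = (-2)(1) + (1)(2) = 0
A²[2,1] = (-1)(-2) + (2)(-1) = 0
A²[2,2] = (-1)(1) + (2)(2) = 3
A² = 
  [  3,   0]
  [  0,   3]

A^3 = A^2·A:
A^3[1,1] = (3)(-2) + (0)(-1) = -6
A^3[1,2] = (3)(1) + (0)(2) = 3
A^3[2,1] = (0)(-2) + (3)(-1) = -3
A^3[2,2] = (0)(1) + (3)(2) = 6
A^3 = 
  [ -6,   3]
  [ -3,   6]

A^4 = A^3·A:
A^4[1,1] = (-6)(-2) + (3)(-1) = 9
A^4[1,2] = (-6)(1) + (3)(2) = 0
A^4[2,1] = (-3)(-2) + (6)(-1) = 0
A^4[2,2] = (-3)(1) + (6)(2) = 9
A^4 = 
  [  9,   0]
  [  0,   9]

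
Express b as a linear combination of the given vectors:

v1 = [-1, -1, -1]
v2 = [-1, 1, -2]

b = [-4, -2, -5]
c1 = 3, c2 = 1

b = 3·v1 + 1·v2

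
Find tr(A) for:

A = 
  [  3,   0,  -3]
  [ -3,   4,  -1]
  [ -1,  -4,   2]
9

tr(A) = 3 + 4 + 2 = 9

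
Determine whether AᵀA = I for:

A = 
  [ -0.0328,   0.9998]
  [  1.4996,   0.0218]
No

AᵀA = 
  [  2.2499,  -0.0001]
  [ -0.0001,   1.0001]
≠ I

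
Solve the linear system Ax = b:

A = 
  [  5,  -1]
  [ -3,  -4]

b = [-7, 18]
Row reduce the augmented matrix [A|b]:
R2 → R2 + (3/5)·R1
REF = 
  [    5,    -1,    -7]
  [    0, -23/5,  69/5]

Back-substitution:
x₂ = (69/5) / (-23/5) = -3
x₁ = (-7 - (-1)(-3)) / 5 = -2

x = [-2, -3]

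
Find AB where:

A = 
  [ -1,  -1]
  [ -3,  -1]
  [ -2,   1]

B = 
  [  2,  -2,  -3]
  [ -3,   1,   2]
A is 3×2 and B is 2×3, so AB is 3×3. Each entry is (row of A)·(column of B):
AB[1,1] = (-1)(2) + (-1)(-3) = 1
AB[1,2] = (-1)(-2) + (-1)(1) = 1
AB[1,3] = (-1)(-3) + (-1)(2) = 1
AB[2,1] = (-3)(2) + (-1)(-3) = -3
AB[2,2] = (-3)(-2) + (-1)(1) = 5
AB[2,3] = (-3)(-3) + (-1)(2) = 7
AB[3,1] = (-2)(2) + (1)(-3) = -7
AB[3,2] = (-2)(-2) + (1)(1) = 5
AB[3,3] = (-2)(-3) + (1)(2) = 8

AB = 
  [  1,   1,   1]
  [ -3,   5,   7]
  [ -7,   5,   8]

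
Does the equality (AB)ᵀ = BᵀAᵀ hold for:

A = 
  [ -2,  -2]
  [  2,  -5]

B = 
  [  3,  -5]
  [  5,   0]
Yes

(AB)ᵀ = 
  [-16, -19]
  [ 10, -10]

BᵀAᵀ = 
  [-16, -19]
  [ 10, -10]

Both sides are equal — this is the standard identity (AB)ᵀ = BᵀAᵀ, which holds for all A, B.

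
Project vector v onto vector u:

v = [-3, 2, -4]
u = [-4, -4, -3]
v·u = (-3)(-4) + (2)(-4) + (-4)(-3) = 16
u·u = (-4)² + (-4)² + (-3)² = 41
proj_u(v) = (v·u / u·u) × u = (16/41) × u

proj_u(v) = [-64/41, -64/41, -48/41]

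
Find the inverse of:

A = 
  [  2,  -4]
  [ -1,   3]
det(A) = (2)(3) - (-4)(-1) = 2
For a 2×2 matrix, A⁻¹ = (1/det(A)) · [[d, -b], [-c, a]]
    = (1/2) · [[3, 4], [1, 2]]

A⁻¹ = 
  [3/2,   2]
  [1/2,   1]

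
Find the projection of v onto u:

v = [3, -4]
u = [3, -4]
proj_u(v) = [3, -4]

v·u = (3)(3) + (-4)(-4) = 25
u·u = (3)² + (-4)² = 25
proj_u(v) = (v·u / u·u) × u = (25/25) × u = (1) × u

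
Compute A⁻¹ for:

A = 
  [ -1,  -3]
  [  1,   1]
det(A) = (-1)(1) - (-3)(1) = 2
For a 2×2 matrix, A⁻¹ = (1/det(A)) · [[d, -b], [-c, a]]
    = (1/2) · [[1, 3], [-1, -1]]

A⁻¹ = 
  [ 1/2,  3/2]
  [-1/2, -1/2]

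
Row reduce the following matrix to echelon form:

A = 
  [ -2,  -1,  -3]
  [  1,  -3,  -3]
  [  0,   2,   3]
Row operations:
R2 → R2 + (1/2)·R1
R3 → R3 + (4/7)·R2

Resulting echelon form:
REF = 
  [  -2,   -1,   -3]
  [   0, -7/2, -9/2]
  [   0,    0,  3/7]

Rank = 3 (number of non-zero pivot rows).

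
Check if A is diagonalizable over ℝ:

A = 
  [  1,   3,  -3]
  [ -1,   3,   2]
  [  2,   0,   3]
No

Characteristic polynomial: det(λI - A) = λ³ - 7λ² + 24λ - 48
Testing integer divisors of the constant term: p(4) = 0, so (λ - 4) is a factor:
p(λ) = (λ - 4)(λ² - 3λ + 12)
λ² - 3λ + 12 = 0  ⇒  λ = (3 ± √((-3)² - 4·(12)))/2 = (3 ± √(-39))/2
  = (3 + i√39)/2,  (3 - i√39)/2
Eigenvalues: 4, (3 + i√39)/2, (3 - i√39)/2  (≈ 4, 1.5 + 3.122i, 1.5 - 3.122i)
Has complex eigenvalues (not diagonalizable over ℝ).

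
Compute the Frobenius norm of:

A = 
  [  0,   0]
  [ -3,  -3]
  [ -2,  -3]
||A||_F = 5.568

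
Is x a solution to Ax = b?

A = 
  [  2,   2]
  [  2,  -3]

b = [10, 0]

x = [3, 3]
No

Ax = [12, -3] ≠ b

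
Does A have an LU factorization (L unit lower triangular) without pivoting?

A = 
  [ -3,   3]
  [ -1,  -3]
Yes.
A[1,1] = -3 ≠ 0, so Gaussian elimination proceeds without a row swap: multiplier ℓ₂₁ = (-1)/(-3) = 1/3, and U[2,2] = -3 - (1/3)(3) = -4.
L = 
  [  1,   0]
  [1/3,   1]
U = 
  [ -3,   3]
  [  0,  -4]
Check row 2 of LU: [(1/3)(-3), (1/3)(3) + (-4)] = [-1, -3] = row 2 of A ✓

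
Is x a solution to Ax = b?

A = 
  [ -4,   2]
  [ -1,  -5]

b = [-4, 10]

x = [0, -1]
No

Ax = [-2, 5] ≠ b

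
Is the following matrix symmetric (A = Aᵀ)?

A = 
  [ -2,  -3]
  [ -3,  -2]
Yes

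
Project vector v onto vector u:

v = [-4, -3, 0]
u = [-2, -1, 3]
v·u = (-4)(-2) + (-3)(-1) + (0)(3) = 11
u·u = (-2)² + (-1)² + (3)² = 14
proj_u(v) = (v·u / u·u) × u = (11/14) × u

proj_u(v) = [-11/7, -11/14, 33/14]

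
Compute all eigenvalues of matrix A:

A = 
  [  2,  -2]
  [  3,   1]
λ = (3 + i√23)/2, (3 - i√23)/2  (≈ 1.5 + 2.398i, 1.5 - 2.398i)

tr(A) = 3, det(A) = 8
Characteristic polynomial: λ² - tr(A)λ + det(A) = λ² - 3λ + 8
λ² - 3λ + 8 = 0  ⇒  λ = (3 ± √((-3)² - 4·(8)))/2 = (3 ± √(-23))/2
  = (3 + i√23)/2,  (3 - i√23)/2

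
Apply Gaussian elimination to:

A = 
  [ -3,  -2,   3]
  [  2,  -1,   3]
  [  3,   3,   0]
Row operations:
R2 → R2 + (2/3)·R1
R3 → R3 + (1)·R1
R3 → R3 + (3/7)·R2

Resulting echelon form:
REF = 
  [  -3,   -2,    3]
  [   0, -7/3,    5]
  [   0,    0, 36/7]

Rank = 3 (number of non-zero pivot rows).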